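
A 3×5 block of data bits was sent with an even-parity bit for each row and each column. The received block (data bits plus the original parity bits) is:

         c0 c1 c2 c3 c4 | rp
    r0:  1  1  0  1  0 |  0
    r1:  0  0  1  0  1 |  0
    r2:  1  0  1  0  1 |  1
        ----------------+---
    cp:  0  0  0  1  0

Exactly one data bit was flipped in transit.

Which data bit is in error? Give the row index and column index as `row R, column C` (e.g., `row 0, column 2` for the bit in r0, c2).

row 0, column 1

Recompute each row's even parity and compare to rp:
  r0: data parity 1, sent rp 0 → mismatch
  r1: data parity 0, sent rp 0 → ok
  r2: data parity 1, sent rp 1 → ok
Recompute each column's even parity and compare to cp:
  c0: data parity 0, sent cp 0 → ok
  c1: data parity 1, sent cp 0 → mismatch
  c2: data parity 0, sent cp 0 → ok
  c3: data parity 1, sent cp 1 → ok
  c4: data parity 0, sent cp 0 → ok
Exactly one row (r0) and one column (c1) fail → the flipped bit is at their intersection.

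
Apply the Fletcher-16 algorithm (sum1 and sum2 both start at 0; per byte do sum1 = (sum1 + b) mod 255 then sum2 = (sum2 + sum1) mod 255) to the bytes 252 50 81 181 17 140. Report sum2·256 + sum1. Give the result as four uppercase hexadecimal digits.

FDD3

Running sums (mod 255):
  after byte 0 (252): sum1=252, sum2=252
  after byte 1 (50): sum1=47, sum2=44
  after byte 2 (81): sum1=128, sum2=172
  after byte 3 (181): sum1=54, sum2=226
  after byte 4 (17): sum1=71, sum2=42
  after byte 5 (140): sum1=211, sum2=253
Checksum = sum2·256 + sum1 = 253·256 + 211 = 64979 = 0xFDD3.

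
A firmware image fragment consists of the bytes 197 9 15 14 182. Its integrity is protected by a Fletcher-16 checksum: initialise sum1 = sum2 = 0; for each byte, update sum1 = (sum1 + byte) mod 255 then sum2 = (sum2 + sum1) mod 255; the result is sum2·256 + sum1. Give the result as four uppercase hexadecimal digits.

Running sums (mod 255):
  after byte 0 (197): sum1=197, sum2=197
  after byte 1 (9): sum1=206, sum2=148
  after byte 2 (15): sum1=221, sum2=114
  after byte 3 (14): sum1=235, sum2=94
  after byte 4 (182): sum1=162, sum2=1
Checksum = sum2·256 + sum1 = 1·256 + 162 = 418 = 0x01A2.

01A2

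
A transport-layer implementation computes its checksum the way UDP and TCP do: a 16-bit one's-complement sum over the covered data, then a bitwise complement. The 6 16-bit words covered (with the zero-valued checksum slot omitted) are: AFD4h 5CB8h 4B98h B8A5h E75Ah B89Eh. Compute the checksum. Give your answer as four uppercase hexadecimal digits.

4F3B

One's-complement addition (fold any carry out of bit 15 back into bit 0):
  0xAFD4 + 0x5CB8 = 0x10C8C → wrap carry → 0x0C8D
  0x0C8D + 0x4B98 = 0x05825
  0x5825 + 0xB8A5 = 0x110CA → wrap carry → 0x10CB
  0x10CB + 0xE75A = 0x0F825
  0xF825 + 0xB89E = 0x1B0C3 → wrap carry → 0xB0C4
One's-complement sum = 0xB0C4.
Checksum = ~0xB0C4 & 0xFFFF = 0x4F3B.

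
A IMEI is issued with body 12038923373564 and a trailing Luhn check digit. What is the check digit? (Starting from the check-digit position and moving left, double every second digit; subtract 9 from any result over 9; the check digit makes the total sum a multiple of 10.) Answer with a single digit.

Partial digits right→left: 4 6 5 3 7 3 3 2 9 8 3 0 2 1
Double every second digit counting from the check-digit position (so the 1st, 3rd, 5th, ... of the partial from the right).
  doubled (with −9 where >9): 8 1 5 6 9 6 4 → sum 39
  kept as-is: 6 3 3 2 8 0 1 → sum 23
Total = 39 + 23 = 62.
Check digit = (10 − (62 mod 10)) mod 10 = 8.

8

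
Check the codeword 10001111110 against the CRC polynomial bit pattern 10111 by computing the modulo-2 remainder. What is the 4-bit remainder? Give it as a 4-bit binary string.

Modulo-2 division of 10001111110 by 10111:
  pos 0: 10001 XOR 10111 = 00110
  pos 2: 11011 XOR 10111 = 01100
  pos 3: 11001 XOR 10111 = 01110
  pos 4: 11101 XOR 10111 = 01010
  pos 5: 10101 XOR 10111 = 00010
Remainder = 0100 (nonzero — an error is detected).

0100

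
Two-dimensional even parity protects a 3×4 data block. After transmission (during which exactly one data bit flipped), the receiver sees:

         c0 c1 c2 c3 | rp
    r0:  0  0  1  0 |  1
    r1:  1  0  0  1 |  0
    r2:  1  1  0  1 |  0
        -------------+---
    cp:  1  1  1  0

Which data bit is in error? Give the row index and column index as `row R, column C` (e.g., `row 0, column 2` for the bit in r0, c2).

Recompute each row's even parity and compare to rp:
  r0: data parity 1, sent rp 1 → ok
  r1: data parity 0, sent rp 0 → ok
  r2: data parity 1, sent rp 0 → mismatch
Recompute each column's even parity and compare to cp:
  c0: data parity 0, sent cp 1 → mismatch
  c1: data parity 1, sent cp 1 → ok
  c2: data parity 1, sent cp 1 → ok
  c3: data parity 0, sent cp 0 → ok
Exactly one row (r2) and one column (c0) fail → the flipped bit is at their intersection.

row 2, column 0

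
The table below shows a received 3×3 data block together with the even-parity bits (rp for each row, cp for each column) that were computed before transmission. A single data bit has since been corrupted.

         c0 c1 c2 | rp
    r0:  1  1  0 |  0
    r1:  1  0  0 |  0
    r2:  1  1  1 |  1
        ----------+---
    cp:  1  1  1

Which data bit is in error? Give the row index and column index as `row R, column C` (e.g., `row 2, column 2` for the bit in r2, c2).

row 1, column 1

Recompute each row's even parity and compare to rp:
  r0: data parity 0, sent rp 0 → ok
  r1: data parity 1, sent rp 0 → mismatch
  r2: data parity 1, sent rp 1 → ok
Recompute each column's even parity and compare to cp:
  c0: data parity 1, sent cp 1 → ok
  c1: data parity 0, sent cp 1 → mismatch
  c2: data parity 1, sent cp 1 → ok
Exactly one row (r1) and one column (c1) fail → the flipped bit is at their intersection.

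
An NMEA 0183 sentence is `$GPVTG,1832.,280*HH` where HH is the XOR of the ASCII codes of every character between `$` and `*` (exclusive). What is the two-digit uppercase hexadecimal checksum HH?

4E

XOR the ASCII codes of the payload characters:
  'G' = 0x47 → acc = 0x47
  'P' = 0x50 → acc = 0x17
  'V' = 0x56 → acc = 0x41
  'T' = 0x54 → acc = 0x15
  'G' = 0x47 → acc = 0x52
  ',' = 0x2C → acc = 0x7E
  '1' = 0x31 → acc = 0x4F
  '8' = 0x38 → acc = 0x77
  '3' = 0x33 → acc = 0x44
  '2' = 0x32 → acc = 0x76
  '.' = 0x2E → acc = 0x58
  ',' = 0x2C → acc = 0x74
  '2' = 0x32 → acc = 0x46
  '8' = 0x38 → acc = 0x7E
  '0' = 0x30 → acc = 0x4E
Checksum = 0x4E.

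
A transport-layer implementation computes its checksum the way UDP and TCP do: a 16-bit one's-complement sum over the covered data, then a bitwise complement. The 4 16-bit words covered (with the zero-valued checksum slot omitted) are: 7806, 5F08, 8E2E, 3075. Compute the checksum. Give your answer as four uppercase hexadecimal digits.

6A4D

One's-complement addition (fold any carry out of bit 15 back into bit 0):
  0x7806 + 0x5F08 = 0x0D70E
  0xD70E + 0x8E2E = 0x1653C → wrap carry → 0x653D
  0x653D + 0x3075 = 0x095B2
One's-complement sum = 0x95B2.
Checksum = ~0x95B2 & 0xFFFF = 0x6A4D.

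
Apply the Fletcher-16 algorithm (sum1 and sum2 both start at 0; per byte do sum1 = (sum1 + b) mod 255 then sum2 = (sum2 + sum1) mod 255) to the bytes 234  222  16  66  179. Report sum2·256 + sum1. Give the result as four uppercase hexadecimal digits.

7ACF

Running sums (mod 255):
  after byte 0 (234): sum1=234, sum2=234
  after byte 1 (222): sum1=201, sum2=180
  after byte 2 (16): sum1=217, sum2=142
  after byte 3 (66): sum1=28, sum2=170
  after byte 4 (179): sum1=207, sum2=122
Checksum = sum2·256 + sum1 = 122·256 + 207 = 31439 = 0x7ACF.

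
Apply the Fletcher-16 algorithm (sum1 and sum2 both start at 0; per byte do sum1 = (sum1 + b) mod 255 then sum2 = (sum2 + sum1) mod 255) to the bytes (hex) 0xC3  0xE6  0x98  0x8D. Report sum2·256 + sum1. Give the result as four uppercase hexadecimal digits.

82D0

Running sums (mod 255):
  after byte 0 (0xC3): sum1=195, sum2=195
  after byte 1 (0xE6): sum1=170, sum2=110
  after byte 2 (0x98): sum1=67, sum2=177
  after byte 3 (0x8D): sum1=208, sum2=130
Checksum = sum2·256 + sum1 = 130·256 + 208 = 33488 = 0x82D0.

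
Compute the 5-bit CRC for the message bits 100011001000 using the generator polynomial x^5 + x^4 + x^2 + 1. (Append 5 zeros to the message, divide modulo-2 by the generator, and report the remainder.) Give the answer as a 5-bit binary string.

00110

Append 5 zeros: 10001100100000000. Divide by 110101 (XOR where the leading bit is 1):
  pos 0: 100011 XOR 110101 = 010110
  pos 1: 101100 XOR 110101 = 011001
  pos 2: 110010 XOR 110101 = 000111
  pos 5: 111100 XOR 110101 = 001001
  pos 7: 100100 XOR 110101 = 010001
  pos 8: 100010 XOR 110101 = 010111
  pos 9: 101110 XOR 110101 = 011011
  pos 10: 110110 XOR 110101 = 000011
Remainder (last 5 bits) = 00110. This is the CRC / FCS.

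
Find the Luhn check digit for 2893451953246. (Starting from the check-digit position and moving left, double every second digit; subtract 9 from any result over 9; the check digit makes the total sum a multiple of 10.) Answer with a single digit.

7

Partial digits right→left: 6 4 2 3 5 9 1 5 4 3 9 8 2
Double every second digit counting from the check-digit position (so the 1st, 3rd, 5th, ... of the partial from the right).
  doubled (with −9 where >9): 3 4 1 2 8 9 4 → sum 31
  kept as-is: 4 3 9 5 3 8 → sum 32
Total = 31 + 32 = 63.
Check digit = (10 − (63 mod 10)) mod 10 = 7.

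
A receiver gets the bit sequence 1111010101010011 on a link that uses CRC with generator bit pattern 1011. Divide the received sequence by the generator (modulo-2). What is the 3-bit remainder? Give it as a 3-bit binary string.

000

Modulo-2 division of 1111010101010011 by 1011:
  pos 0: 1111 XOR 1011 = 0100
  pos 1: 1000 XOR 1011 = 0011
  pos 3: 1110 XOR 1011 = 0101
  pos 4: 1011 XOR 1011 = 0000
  pos 9: 1010 XOR 1011 = 0001
  pos 12: 1011 XOR 1011 = 0000
Remainder = 000 (zero — the frame passes the CRC check).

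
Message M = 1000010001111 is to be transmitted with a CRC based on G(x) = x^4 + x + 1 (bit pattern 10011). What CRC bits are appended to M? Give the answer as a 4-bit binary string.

1110

Append 4 zeros: 10000100011110000. Divide by 10011 (XOR where the leading bit is 1):
  pos 0: 10000 XOR 10011 = 00011
  pos 3: 11100 XOR 10011 = 01111
  pos 4: 11110 XOR 10011 = 01101
  pos 5: 11011 XOR 10011 = 01000
  pos 6: 10001 XOR 10011 = 00010
  pos 9: 10110 XOR 10011 = 00101
  pos 11: 10100 XOR 10011 = 00111
Remainder (last 4 bits) = 1110. This is the CRC / FCS.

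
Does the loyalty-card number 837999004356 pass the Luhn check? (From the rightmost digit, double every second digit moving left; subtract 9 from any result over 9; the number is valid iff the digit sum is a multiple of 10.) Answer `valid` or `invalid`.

From the right, keep odd positions and double even positions (subtract 9 from any doubled value over 9):
  doubled (positions 2,4,...): 1 8 0 9 5 7 → sum 30
  kept (positions 1,3,...): 6 3 0 9 9 3 → sum 30
Total = 60.
60 mod 10 = 0, so the number is valid.

valid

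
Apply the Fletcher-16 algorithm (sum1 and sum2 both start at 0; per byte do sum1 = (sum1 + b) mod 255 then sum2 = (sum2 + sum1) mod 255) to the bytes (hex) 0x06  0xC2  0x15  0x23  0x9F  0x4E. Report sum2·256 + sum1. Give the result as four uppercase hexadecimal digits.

3DEE

Running sums (mod 255):
  after byte 0 (0x06): sum1=6, sum2=6
  after byte 1 (0xC2): sum1=200, sum2=206
  after byte 2 (0x15): sum1=221, sum2=172
  after byte 3 (0x23): sum1=1, sum2=173
  after byte 4 (0x9F): sum1=160, sum2=78
  after byte 5 (0x4E): sum1=238, sum2=61
Checksum = sum2·256 + sum1 = 61·256 + 238 = 15854 = 0x3DEE.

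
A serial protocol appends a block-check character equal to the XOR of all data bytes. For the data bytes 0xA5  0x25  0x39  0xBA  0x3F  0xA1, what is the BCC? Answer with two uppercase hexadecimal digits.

9D

XOR the bytes together:
  start with 0xA5
  0xA5 ⊕ 0x25 = 0x80
  0x80 ⊕ 0x39 = 0xB9
  0xB9 ⊕ 0xBA = 0x03
  0x03 ⊕ 0x3F = 0x3C
  0x3C ⊕ 0xA1 = 0x9D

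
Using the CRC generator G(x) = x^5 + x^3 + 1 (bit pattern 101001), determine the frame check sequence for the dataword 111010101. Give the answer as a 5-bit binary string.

11101

Append 5 zeros: 11101010100000. Divide by 101001 (XOR where the leading bit is 1):
  pos 0: 111010 XOR 101001 = 010011
  pos 1: 100111 XOR 101001 = 001110
  pos 3: 111001 XOR 101001 = 010000
  pos 4: 100000 XOR 101001 = 001001
  pos 6: 100100 XOR 101001 = 001101
  pos 8: 110100 XOR 101001 = 011101
Remainder (last 5 bits) = 11101. This is the CRC / FCS.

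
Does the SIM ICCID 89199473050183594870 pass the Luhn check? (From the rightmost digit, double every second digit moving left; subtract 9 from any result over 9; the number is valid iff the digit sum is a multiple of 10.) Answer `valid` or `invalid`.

invalid

From the right, keep odd positions and double even positions (subtract 9 from any doubled value over 9):
  doubled (positions 2,4,...): 5 8 1 7 0 0 5 9 2 7 → sum 44
  kept (positions 1,3,...): 0 8 9 3 1 5 3 4 9 9 → sum 51
Total = 95.
95 mod 10 = 5, so the number is invalid.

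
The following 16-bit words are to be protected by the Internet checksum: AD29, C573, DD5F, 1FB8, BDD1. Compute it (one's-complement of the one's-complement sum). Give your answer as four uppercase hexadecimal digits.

One's-complement addition (fold any carry out of bit 15 back into bit 0):
  0xAD29 + 0xC573 = 0x1729C → wrap carry → 0x729D
  0x729D + 0xDD5F = 0x14FFC → wrap carry → 0x4FFD
  0x4FFD + 0x1FB8 = 0x06FB5
  0x6FB5 + 0xBDD1 = 0x12D86 → wrap carry → 0x2D87
One's-complement sum = 0x2D87.
Checksum = ~0x2D87 & 0xFFFF = 0xD278.

D278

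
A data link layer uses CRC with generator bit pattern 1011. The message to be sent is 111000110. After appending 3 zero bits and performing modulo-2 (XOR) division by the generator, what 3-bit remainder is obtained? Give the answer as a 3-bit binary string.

Append 3 zeros: 111000110000. Divide by 1011 (XOR where the leading bit is 1):
  pos 0: 1110 XOR 1011 = 0101
  pos 1: 1010 XOR 1011 = 0001
  pos 4: 1011 XOR 1011 = 0000
Remainder (last 3 bits) = 000. This is the CRC / FCS.

000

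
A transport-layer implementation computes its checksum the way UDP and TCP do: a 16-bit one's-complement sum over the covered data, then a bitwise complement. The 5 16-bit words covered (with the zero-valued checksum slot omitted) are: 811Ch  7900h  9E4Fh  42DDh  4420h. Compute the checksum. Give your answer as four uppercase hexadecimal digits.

E095

One's-complement addition (fold any carry out of bit 15 back into bit 0):
  0x811C + 0x7900 = 0x0FA1C
  0xFA1C + 0x9E4F = 0x1986B → wrap carry → 0x986C
  0x986C + 0x42DD = 0x0DB49
  0xDB49 + 0x4420 = 0x11F69 → wrap carry → 0x1F6A
One's-complement sum = 0x1F6A.
Checksum = ~0x1F6A & 0xFFFF = 0xE095.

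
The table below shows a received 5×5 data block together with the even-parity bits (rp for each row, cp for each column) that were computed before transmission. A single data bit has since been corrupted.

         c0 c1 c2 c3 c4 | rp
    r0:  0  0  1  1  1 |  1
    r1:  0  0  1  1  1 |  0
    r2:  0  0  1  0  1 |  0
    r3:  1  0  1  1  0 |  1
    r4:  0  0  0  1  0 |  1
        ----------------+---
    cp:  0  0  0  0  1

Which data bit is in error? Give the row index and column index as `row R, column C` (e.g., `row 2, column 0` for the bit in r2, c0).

Recompute each row's even parity and compare to rp:
  r0: data parity 1, sent rp 1 → ok
  r1: data parity 1, sent rp 0 → mismatch
  r2: data parity 0, sent rp 0 → ok
  r3: data parity 1, sent rp 1 → ok
  r4: data parity 1, sent rp 1 → ok
Recompute each column's even parity and compare to cp:
  c0: data parity 1, sent cp 0 → mismatch
  c1: data parity 0, sent cp 0 → ok
  c2: data parity 0, sent cp 0 → ok
  c3: data parity 0, sent cp 0 → ok
  c4: data parity 1, sent cp 1 → ok
Exactly one row (r1) and one column (c0) fail → the flipped bit is at their intersection.

row 1, column 0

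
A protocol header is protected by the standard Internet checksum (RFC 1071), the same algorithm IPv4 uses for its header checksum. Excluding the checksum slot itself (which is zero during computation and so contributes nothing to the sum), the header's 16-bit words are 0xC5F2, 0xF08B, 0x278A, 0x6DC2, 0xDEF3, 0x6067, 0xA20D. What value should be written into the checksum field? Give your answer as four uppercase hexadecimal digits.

D2CB

One's-complement addition (fold any carry out of bit 15 back into bit 0):
  0xC5F2 + 0xF08B = 0x1B67D → wrap carry → 0xB67E
  0xB67E + 0x278A = 0x0DE08
  0xDE08 + 0x6DC2 = 0x14BCA → wrap carry → 0x4BCB
  0x4BCB + 0xDEF3 = 0x12ABE → wrap carry → 0x2ABF
  0x2ABF + 0x6067 = 0x08B26
  0x8B26 + 0xA20D = 0x12D33 → wrap carry → 0x2D34
One's-complement sum = 0x2D34.
Checksum = ~0x2D34 & 0xFFFF = 0xD2CB.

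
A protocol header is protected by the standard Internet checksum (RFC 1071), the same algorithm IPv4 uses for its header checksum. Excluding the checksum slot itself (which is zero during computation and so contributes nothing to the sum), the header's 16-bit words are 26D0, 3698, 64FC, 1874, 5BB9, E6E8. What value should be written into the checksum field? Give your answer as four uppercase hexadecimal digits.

E284

One's-complement addition (fold any carry out of bit 15 back into bit 0):
  0x26D0 + 0x3698 = 0x05D68
  0x5D68 + 0x64FC = 0x0C264
  0xC264 + 0x1874 = 0x0DAD8
  0xDAD8 + 0x5BB9 = 0x13691 → wrap carry → 0x3692
  0x3692 + 0xE6E8 = 0x11D7A → wrap carry → 0x1D7B
One's-complement sum = 0x1D7B.
Checksum = ~0x1D7B & 0xFFFF = 0xE284.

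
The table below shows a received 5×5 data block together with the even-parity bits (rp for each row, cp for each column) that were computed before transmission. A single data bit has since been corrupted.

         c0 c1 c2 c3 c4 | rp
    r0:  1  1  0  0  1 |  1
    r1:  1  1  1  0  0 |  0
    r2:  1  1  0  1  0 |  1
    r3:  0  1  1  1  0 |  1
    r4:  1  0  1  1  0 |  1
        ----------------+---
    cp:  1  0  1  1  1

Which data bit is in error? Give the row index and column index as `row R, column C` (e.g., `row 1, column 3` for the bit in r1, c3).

Recompute each row's even parity and compare to rp:
  r0: data parity 1, sent rp 1 → ok
  r1: data parity 1, sent rp 0 → mismatch
  r2: data parity 1, sent rp 1 → ok
  r3: data parity 1, sent rp 1 → ok
  r4: data parity 1, sent rp 1 → ok
Recompute each column's even parity and compare to cp:
  c0: data parity 0, sent cp 1 → mismatch
  c1: data parity 0, sent cp 0 → ok
  c2: data parity 1, sent cp 1 → ok
  c3: data parity 1, sent cp 1 → ok
  c4: data parity 1, sent cp 1 → ok
Exactly one row (r1) and one column (c0) fail → the flipped bit is at their intersection.

row 1, column 0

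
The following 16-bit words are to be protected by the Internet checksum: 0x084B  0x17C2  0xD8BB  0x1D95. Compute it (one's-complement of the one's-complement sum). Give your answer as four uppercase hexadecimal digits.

One's-complement addition (fold any carry out of bit 15 back into bit 0):
  0x084B + 0x17C2 = 0x0200D
  0x200D + 0xD8BB = 0x0F8C8
  0xF8C8 + 0x1D95 = 0x1165D → wrap carry → 0x165E
One's-complement sum = 0x165E.
Checksum = ~0x165E & 0xFFFF = 0xE9A1.

E9A1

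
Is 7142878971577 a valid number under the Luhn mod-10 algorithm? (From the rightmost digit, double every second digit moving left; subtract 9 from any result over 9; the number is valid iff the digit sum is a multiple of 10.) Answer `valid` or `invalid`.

From the right, keep odd positions and double even positions (subtract 9 from any doubled value over 9):
  doubled (positions 2,4,...): 5 2 9 5 4 2 → sum 27
  kept (positions 1,3,...): 7 5 7 8 8 4 7 → sum 46
Total = 73.
73 mod 10 = 3, so the number is invalid.

invalid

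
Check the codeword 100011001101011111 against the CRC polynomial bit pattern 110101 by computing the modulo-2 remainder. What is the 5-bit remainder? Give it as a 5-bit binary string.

Modulo-2 division of 100011001101011111 by 110101:
  pos 0: 100011 XOR 110101 = 010110
  pos 1: 101100 XOR 110101 = 011001
  pos 2: 110010 XOR 110101 = 000111
  pos 5: 111110 XOR 110101 = 001011
  pos 7: 101110 XOR 110101 = 011011
  pos 8: 110111 XOR 110101 = 000010
  pos 12: 101111 XOR 110101 = 011010
Remainder = 11010 (nonzero — an error is detected).

11010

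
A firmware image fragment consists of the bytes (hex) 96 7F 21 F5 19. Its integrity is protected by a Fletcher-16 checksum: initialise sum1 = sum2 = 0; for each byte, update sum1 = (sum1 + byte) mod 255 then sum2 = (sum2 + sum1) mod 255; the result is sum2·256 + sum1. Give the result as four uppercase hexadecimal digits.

Running sums (mod 255):
  after byte 0 (96): sum1=150, sum2=150
  after byte 1 (7F): sum1=22, sum2=172
  after byte 2 (21): sum1=55, sum2=227
  after byte 3 (F5): sum1=45, sum2=17
  after byte 4 (19): sum1=70, sum2=87
Checksum = sum2·256 + sum1 = 87·256 + 70 = 22342 = 0x5746.

5746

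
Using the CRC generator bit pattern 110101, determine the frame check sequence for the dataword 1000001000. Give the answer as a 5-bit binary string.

01100

Append 5 zeros: 100000100000000. Divide by 110101 (XOR where the leading bit is 1):
  pos 0: 100000 XOR 110101 = 010101
  pos 1: 101011 XOR 110101 = 011110
  pos 2: 111100 XOR 110101 = 001001
  pos 4: 100100 XOR 110101 = 010001
  pos 5: 100010 XOR 110101 = 010111
  pos 6: 101110 XOR 110101 = 011011
  pos 7: 110110 XOR 110101 = 000011
Remainder (last 5 bits) = 01100. This is the CRC / FCS.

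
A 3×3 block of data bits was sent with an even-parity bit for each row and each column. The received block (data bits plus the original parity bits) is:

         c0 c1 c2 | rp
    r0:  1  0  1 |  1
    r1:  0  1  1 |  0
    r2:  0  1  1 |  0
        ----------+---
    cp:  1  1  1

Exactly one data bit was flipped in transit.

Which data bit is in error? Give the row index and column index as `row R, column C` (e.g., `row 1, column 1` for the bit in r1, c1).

Recompute each row's even parity and compare to rp:
  r0: data parity 0, sent rp 1 → mismatch
  r1: data parity 0, sent rp 0 → ok
  r2: data parity 0, sent rp 0 → ok
Recompute each column's even parity and compare to cp:
  c0: data parity 1, sent cp 1 → ok
  c1: data parity 0, sent cp 1 → mismatch
  c2: data parity 1, sent cp 1 → ok
Exactly one row (r0) and one column (c1) fail → the flipped bit is at their intersection.

row 0, column 1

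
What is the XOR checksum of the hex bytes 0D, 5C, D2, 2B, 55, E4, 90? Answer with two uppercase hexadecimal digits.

XOR the bytes together:
  start with 0x0D
  0x0D ⊕ 0x5C = 0x51
  0x51 ⊕ 0xD2 = 0x83
  0x83 ⊕ 0x2B = 0xA8
  0xA8 ⊕ 0x55 = 0xFD
  0xFD ⊕ 0xE4 = 0x19
  0x19 ⊕ 0x90 = 0x89

89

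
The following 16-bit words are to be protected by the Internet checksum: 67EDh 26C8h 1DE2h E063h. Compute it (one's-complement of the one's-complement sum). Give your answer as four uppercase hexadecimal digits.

One's-complement addition (fold any carry out of bit 15 back into bit 0):
  0x67ED + 0x26C8 = 0x08EB5
  0x8EB5 + 0x1DE2 = 0x0AC97
  0xAC97 + 0xE063 = 0x18CFA → wrap carry → 0x8CFB
One's-complement sum = 0x8CFB.
Checksum = ~0x8CFB & 0xFFFF = 0x7304.

7304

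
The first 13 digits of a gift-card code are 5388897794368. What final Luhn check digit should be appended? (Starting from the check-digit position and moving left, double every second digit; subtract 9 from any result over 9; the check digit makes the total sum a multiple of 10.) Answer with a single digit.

Partial digits right→left: 8 6 3 4 9 7 7 9 8 8 8 3 5
Double every second digit counting from the check-digit position (so the 1st, 3rd, 5th, ... of the partial from the right).
  doubled (with −9 where >9): 7 6 9 5 7 7 1 → sum 42
  kept as-is: 6 4 7 9 8 3 → sum 37
Total = 42 + 37 = 79.
Check digit = (10 − (79 mod 10)) mod 10 = 1.

1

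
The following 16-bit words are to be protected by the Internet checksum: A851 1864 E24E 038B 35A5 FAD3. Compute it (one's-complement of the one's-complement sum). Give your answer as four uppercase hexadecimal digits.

One's-complement addition (fold any carry out of bit 15 back into bit 0):
  0xA851 + 0x1864 = 0x0C0B5
  0xC0B5 + 0xE24E = 0x1A303 → wrap carry → 0xA304
  0xA304 + 0x038B = 0x0A68F
  0xA68F + 0x35A5 = 0x0DC34
  0xDC34 + 0xFAD3 = 0x1D707 → wrap carry → 0xD708
One's-complement sum = 0xD708.
Checksum = ~0xD708 & 0xFFFF = 0x28F7.

28F7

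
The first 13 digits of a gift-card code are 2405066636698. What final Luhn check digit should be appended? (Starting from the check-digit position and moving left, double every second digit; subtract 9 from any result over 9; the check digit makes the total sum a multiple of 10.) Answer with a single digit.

1

Partial digits right→left: 8 9 6 6 3 6 6 6 0 5 0 4 2
Double every second digit counting from the check-digit position (so the 1st, 3rd, 5th, ... of the partial from the right).
  doubled (with −9 where >9): 7 3 6 3 0 0 4 → sum 23
  kept as-is: 9 6 6 6 5 4 → sum 36
Total = 23 + 36 = 59.
Check digit = (10 − (59 mod 10)) mod 10 = 1.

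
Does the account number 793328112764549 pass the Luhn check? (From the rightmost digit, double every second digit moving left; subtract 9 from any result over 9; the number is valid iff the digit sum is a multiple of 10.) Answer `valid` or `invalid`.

valid

From the right, keep odd positions and double even positions (subtract 9 from any doubled value over 9):
  doubled (positions 2,4,...): 8 8 5 2 7 6 9 → sum 45
  kept (positions 1,3,...): 9 5 6 2 1 2 3 7 → sum 35
Total = 80.
80 mod 10 = 0, so the number is valid.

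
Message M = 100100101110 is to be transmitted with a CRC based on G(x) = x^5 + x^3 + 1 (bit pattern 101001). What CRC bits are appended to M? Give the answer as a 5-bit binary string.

Append 5 zeros: 10010010111000000. Divide by 101001 (XOR where the leading bit is 1):
  pos 0: 100100 XOR 101001 = 001101
  pos 2: 110110 XOR 101001 = 011111
  pos 3: 111111 XOR 101001 = 010110
  pos 4: 101101 XOR 101001 = 000100
  pos 7: 100100 XOR 101001 = 001101
  pos 9: 110100 XOR 101001 = 011101
  pos 10: 111010 XOR 101001 = 010011
  pos 11: 100110 XOR 101001 = 001111
Remainder (last 5 bits) = 01111. This is the CRC / FCS.

01111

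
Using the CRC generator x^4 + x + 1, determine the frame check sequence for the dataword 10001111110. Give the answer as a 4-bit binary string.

Append 4 zeros: 100011111100000. Divide by 10011 (XOR where the leading bit is 1):
  pos 0: 10001 XOR 10011 = 00010
  pos 3: 10111 XOR 10011 = 00100
  pos 5: 10011 XOR 10011 = 00000
Remainder (last 4 bits) = 0000. This is the CRC / FCS.

0000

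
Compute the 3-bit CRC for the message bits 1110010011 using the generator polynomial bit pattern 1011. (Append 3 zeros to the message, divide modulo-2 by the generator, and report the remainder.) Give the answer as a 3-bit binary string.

Append 3 zeros: 1110010011000. Divide by 1011 (XOR where the leading bit is 1):
  pos 0: 1110 XOR 1011 = 0101
  pos 1: 1010 XOR 1011 = 0001
  pos 4: 1100 XOR 1011 = 0111
  pos 5: 1111 XOR 1011 = 0100
  pos 6: 1001 XOR 1011 = 0010
  pos 8: 1000 XOR 1011 = 0011
Remainder (last 3 bits) = 110. This is the CRC / FCS.

110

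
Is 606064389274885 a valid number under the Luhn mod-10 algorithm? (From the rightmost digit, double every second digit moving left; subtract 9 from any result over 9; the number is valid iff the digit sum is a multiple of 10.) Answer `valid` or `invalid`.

invalid

From the right, keep odd positions and double even positions (subtract 9 from any doubled value over 9):
  doubled (positions 2,4,...): 7 8 4 7 8 0 0 → sum 34
  kept (positions 1,3,...): 5 8 7 9 3 6 6 6 → sum 50
Total = 84.
84 mod 10 = 4, so the number is invalid.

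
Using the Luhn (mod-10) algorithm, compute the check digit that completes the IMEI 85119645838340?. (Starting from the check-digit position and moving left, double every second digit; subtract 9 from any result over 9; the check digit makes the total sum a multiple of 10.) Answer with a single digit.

9

Partial digits right→left: 0 4 3 8 3 8 5 4 6 9 1 1 5 8
Double every second digit counting from the check-digit position (so the 1st, 3rd, 5th, ... of the partial from the right).
  doubled (with −9 where >9): 0 6 6 1 3 2 1 → sum 19
  kept as-is: 4 8 8 4 9 1 8 → sum 42
Total = 19 + 42 = 61.
Check digit = (10 − (61 mod 10)) mod 10 = 9.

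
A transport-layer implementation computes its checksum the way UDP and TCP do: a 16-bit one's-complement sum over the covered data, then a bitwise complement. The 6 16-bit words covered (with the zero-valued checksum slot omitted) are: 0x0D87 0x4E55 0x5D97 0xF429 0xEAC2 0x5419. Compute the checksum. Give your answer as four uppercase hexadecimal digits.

One's-complement addition (fold any carry out of bit 15 back into bit 0):
  0x0D87 + 0x4E55 = 0x05BDC
  0x5BDC + 0x5D97 = 0x0B973
  0xB973 + 0xF429 = 0x1AD9C → wrap carry → 0xAD9D
  0xAD9D + 0xEAC2 = 0x1985F → wrap carry → 0x9860
  0x9860 + 0x5419 = 0x0EC79
One's-complement sum = 0xEC79.
Checksum = ~0xEC79 & 0xFFFF = 0x1386.

1386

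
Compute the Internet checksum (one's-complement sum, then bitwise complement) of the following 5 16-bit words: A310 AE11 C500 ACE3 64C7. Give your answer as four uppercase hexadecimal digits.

One's-complement addition (fold any carry out of bit 15 back into bit 0):
  0xA310 + 0xAE11 = 0x15121 → wrap carry → 0x5122
  0x5122 + 0xC500 = 0x11622 → wrap carry → 0x1623
  0x1623 + 0xACE3 = 0x0C306
  0xC306 + 0x64C7 = 0x127CD → wrap carry → 0x27CE
One's-complement sum = 0x27CE.
Checksum = ~0x27CE & 0xFFFF = 0xD831.

D831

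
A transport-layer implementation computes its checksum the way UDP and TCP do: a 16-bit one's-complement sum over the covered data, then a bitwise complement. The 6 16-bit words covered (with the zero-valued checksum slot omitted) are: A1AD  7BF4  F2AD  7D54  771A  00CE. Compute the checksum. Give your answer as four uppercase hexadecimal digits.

FA72

One's-complement addition (fold any carry out of bit 15 back into bit 0):
  0xA1AD + 0x7BF4 = 0x11DA1 → wrap carry → 0x1DA2
  0x1DA2 + 0xF2AD = 0x1104F → wrap carry → 0x1050
  0x1050 + 0x7D54 = 0x08DA4
  0x8DA4 + 0x771A = 0x104BE → wrap carry → 0x04BF
  0x04BF + 0x00CE = 0x0058D
One's-complement sum = 0x058D.
Checksum = ~0x058D & 0xFFFF = 0xFA72.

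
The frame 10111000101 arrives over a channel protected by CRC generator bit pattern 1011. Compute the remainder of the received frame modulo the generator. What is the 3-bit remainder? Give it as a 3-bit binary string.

Modulo-2 division of 10111000101 by 1011:
  pos 0: 1011 XOR 1011 = 0000
  pos 4: 1000 XOR 1011 = 0011
  pos 6: 1110 XOR 1011 = 0101
  pos 7: 1011 XOR 1011 = 0000
Remainder = 000 (zero — the frame passes the CRC check).

000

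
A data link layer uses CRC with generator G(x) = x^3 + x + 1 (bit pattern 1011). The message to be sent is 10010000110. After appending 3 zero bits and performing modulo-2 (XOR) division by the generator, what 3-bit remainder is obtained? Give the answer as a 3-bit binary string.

111

Append 3 zeros: 10010000110000. Divide by 1011 (XOR where the leading bit is 1):
  pos 0: 1001 XOR 1011 = 0010
  pos 2: 1000 XOR 1011 = 0011
  pos 4: 1100 XOR 1011 = 0111
  pos 5: 1111 XOR 1011 = 0100
  pos 6: 1001 XOR 1011 = 0010
  pos 8: 1000 XOR 1011 = 0011
  pos 10: 1100 XOR 1011 = 0111
Remainder (last 3 bits) = 111. This is the CRC / FCS.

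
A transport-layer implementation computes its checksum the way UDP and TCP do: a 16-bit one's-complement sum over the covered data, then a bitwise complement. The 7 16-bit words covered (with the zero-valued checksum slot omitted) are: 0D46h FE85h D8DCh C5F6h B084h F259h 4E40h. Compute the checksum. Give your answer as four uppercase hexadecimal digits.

One's-complement addition (fold any carry out of bit 15 back into bit 0):
  0x0D46 + 0xFE85 = 0x10BCB → wrap carry → 0x0BCC
  0x0BCC + 0xD8DC = 0x0E4A8
  0xE4A8 + 0xC5F6 = 0x1AA9E → wrap carry → 0xAA9F
  0xAA9F + 0xB084 = 0x15B23 → wrap carry → 0x5B24
  0x5B24 + 0xF259 = 0x14D7D → wrap carry → 0x4D7E
  0x4D7E + 0x4E40 = 0x09BBE
One's-complement sum = 0x9BBE.
Checksum = ~0x9BBE & 0xFFFF = 0x6441.

6441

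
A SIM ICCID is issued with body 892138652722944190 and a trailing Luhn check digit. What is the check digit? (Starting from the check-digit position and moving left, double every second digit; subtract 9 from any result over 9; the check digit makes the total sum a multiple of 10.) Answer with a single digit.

7

Partial digits right→left: 0 9 1 4 4 9 2 2 7 2 5 6 8 3 1 2 9 8
Double every second digit counting from the check-digit position (so the 1st, 3rd, 5th, ... of the partial from the right).
  doubled (with −9 where >9): 0 2 8 4 5 1 7 2 9 → sum 38
  kept as-is: 9 4 9 2 2 6 3 2 8 → sum 45
Total = 38 + 45 = 83.
Check digit = (10 − (83 mod 10)) mod 10 = 7.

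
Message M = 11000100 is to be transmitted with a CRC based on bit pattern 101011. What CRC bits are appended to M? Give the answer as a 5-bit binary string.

10000

Append 5 zeros: 1100010000000. Divide by 101011 (XOR where the leading bit is 1):
  pos 0: 110001 XOR 101011 = 011010
  pos 1: 110100 XOR 101011 = 011111
  pos 2: 111110 XOR 101011 = 010101
  pos 3: 101010 XOR 101011 = 000001
Remainder (last 5 bits) = 10000. This is the CRC / FCS.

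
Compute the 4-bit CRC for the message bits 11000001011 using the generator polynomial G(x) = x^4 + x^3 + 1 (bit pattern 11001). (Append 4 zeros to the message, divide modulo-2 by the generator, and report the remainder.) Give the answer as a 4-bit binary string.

1111

Append 4 zeros: 110000010110000. Divide by 11001 (XOR where the leading bit is 1):
  pos 0: 11000 XOR 11001 = 00001
  pos 4: 10010 XOR 11001 = 01011
  pos 5: 10111 XOR 11001 = 01110
  pos 6: 11101 XOR 11001 = 00100
  pos 8: 10000 XOR 11001 = 01001
  pos 9: 10010 XOR 11001 = 01011
  pos 10: 10110 XOR 11001 = 01111
Remainder (last 4 bits) = 1111. This is the CRC / FCS.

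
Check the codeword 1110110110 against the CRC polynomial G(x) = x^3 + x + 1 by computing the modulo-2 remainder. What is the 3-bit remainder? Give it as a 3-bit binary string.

000

Modulo-2 division of 1110110110 by 1011:
  pos 0: 1110 XOR 1011 = 0101
  pos 1: 1011 XOR 1011 = 0000
  pos 5: 1011 XOR 1011 = 0000
Remainder = 000 (zero — the frame passes the CRC check).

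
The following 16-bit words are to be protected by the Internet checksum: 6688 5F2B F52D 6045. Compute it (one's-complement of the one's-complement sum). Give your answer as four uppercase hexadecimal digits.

One's-complement addition (fold any carry out of bit 15 back into bit 0):
  0x6688 + 0x5F2B = 0x0C5B3
  0xC5B3 + 0xF52D = 0x1BAE0 → wrap carry → 0xBAE1
  0xBAE1 + 0x6045 = 0x11B26 → wrap carry → 0x1B27
One's-complement sum = 0x1B27.
Checksum = ~0x1B27 & 0xFFFF = 0xE4D8.

E4D8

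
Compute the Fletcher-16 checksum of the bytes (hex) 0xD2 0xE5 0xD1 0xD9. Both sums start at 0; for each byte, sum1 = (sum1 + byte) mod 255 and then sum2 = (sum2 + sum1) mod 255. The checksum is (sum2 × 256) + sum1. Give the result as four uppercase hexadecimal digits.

Running sums (mod 255):
  after byte 0 (0xD2): sum1=210, sum2=210
  after byte 1 (0xE5): sum1=184, sum2=139
  after byte 2 (0xD1): sum1=138, sum2=22
  after byte 3 (0xD9): sum1=100, sum2=122
Checksum = sum2·256 + sum1 = 122·256 + 100 = 31332 = 0x7A64.

7A64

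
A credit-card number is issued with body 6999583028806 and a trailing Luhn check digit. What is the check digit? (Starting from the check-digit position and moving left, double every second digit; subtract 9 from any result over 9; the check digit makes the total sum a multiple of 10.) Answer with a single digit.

3

Partial digits right→left: 6 0 8 8 2 0 3 8 5 9 9 9 6
Double every second digit counting from the check-digit position (so the 1st, 3rd, 5th, ... of the partial from the right).
  doubled (with −9 where >9): 3 7 4 6 1 9 3 → sum 33
  kept as-is: 0 8 0 8 9 9 → sum 34
Total = 33 + 34 = 67.
Check digit = (10 − (67 mod 10)) mod 10 = 3.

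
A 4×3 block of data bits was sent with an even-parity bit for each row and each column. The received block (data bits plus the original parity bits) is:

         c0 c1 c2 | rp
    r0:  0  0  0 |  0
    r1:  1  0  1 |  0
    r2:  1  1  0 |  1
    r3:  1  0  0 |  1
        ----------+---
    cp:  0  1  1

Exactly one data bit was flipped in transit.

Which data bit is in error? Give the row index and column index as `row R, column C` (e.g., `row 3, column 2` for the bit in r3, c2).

row 2, column 0

Recompute each row's even parity and compare to rp:
  r0: data parity 0, sent rp 0 → ok
  r1: data parity 0, sent rp 0 → ok
  r2: data parity 0, sent rp 1 → mismatch
  r3: data parity 1, sent rp 1 → ok
Recompute each column's even parity and compare to cp:
  c0: data parity 1, sent cp 0 → mismatch
  c1: data parity 1, sent cp 1 → ok
  c2: data parity 1, sent cp 1 → ok
Exactly one row (r2) and one column (c0) fail → the flipped bit is at their intersection.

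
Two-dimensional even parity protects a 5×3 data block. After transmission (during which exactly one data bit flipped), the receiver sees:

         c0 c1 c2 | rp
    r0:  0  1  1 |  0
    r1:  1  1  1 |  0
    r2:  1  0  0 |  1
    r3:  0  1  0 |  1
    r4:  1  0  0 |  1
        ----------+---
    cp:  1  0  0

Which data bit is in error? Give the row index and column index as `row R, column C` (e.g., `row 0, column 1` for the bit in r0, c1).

row 1, column 1

Recompute each row's even parity and compare to rp:
  r0: data parity 0, sent rp 0 → ok
  r1: data parity 1, sent rp 0 → mismatch
  r2: data parity 1, sent rp 1 → ok
  r3: data parity 1, sent rp 1 → ok
  r4: data parity 1, sent rp 1 → ok
Recompute each column's even parity and compare to cp:
  c0: data parity 1, sent cp 1 → ok
  c1: data parity 1, sent cp 0 → mismatch
  c2: data parity 0, sent cp 0 → ok
Exactly one row (r1) and one column (c1) fail → the flipped bit is at their intersection.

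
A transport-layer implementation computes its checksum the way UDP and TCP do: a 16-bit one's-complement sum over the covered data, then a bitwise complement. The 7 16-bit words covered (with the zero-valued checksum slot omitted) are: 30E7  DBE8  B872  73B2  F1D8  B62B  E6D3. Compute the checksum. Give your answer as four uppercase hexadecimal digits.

3832

One's-complement addition (fold any carry out of bit 15 back into bit 0):
  0x30E7 + 0xDBE8 = 0x10CCF → wrap carry → 0x0CD0
  0x0CD0 + 0xB872 = 0x0C542
  0xC542 + 0x73B2 = 0x138F4 → wrap carry → 0x38F5
  0x38F5 + 0xF1D8 = 0x12ACD → wrap carry → 0x2ACE
  0x2ACE + 0xB62B = 0x0E0F9
  0xE0F9 + 0xE6D3 = 0x1C7CC → wrap carry → 0xC7CD
One's-complement sum = 0xC7CD.
Checksum = ~0xC7CD & 0xFFFF = 0x3832.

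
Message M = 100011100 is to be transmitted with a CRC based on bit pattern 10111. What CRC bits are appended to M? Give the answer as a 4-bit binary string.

0110

Append 4 zeros: 1000111000000. Divide by 10111 (XOR where the leading bit is 1):
  pos 0: 10001 XOR 10111 = 00110
  pos 2: 11011 XOR 10111 = 01100
  pos 3: 11000 XOR 10111 = 01111
  pos 4: 11110 XOR 10111 = 01001
  pos 5: 10010 XOR 10111 = 00101
  pos 7: 10100 XOR 10111 = 00011
Remainder (last 4 bits) = 0110. This is the CRC / FCS.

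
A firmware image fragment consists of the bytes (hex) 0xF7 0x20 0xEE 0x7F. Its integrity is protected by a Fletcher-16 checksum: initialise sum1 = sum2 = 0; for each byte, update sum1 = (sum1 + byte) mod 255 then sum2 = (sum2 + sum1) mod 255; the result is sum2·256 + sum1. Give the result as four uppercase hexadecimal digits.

9D86

Running sums (mod 255):
  after byte 0 (0xF7): sum1=247, sum2=247
  after byte 1 (0x20): sum1=24, sum2=16
  after byte 2 (0xEE): sum1=7, sum2=23
  after byte 3 (0x7F): sum1=134, sum2=157
Checksum = sum2·256 + sum1 = 157·256 + 134 = 40326 = 0x9D86.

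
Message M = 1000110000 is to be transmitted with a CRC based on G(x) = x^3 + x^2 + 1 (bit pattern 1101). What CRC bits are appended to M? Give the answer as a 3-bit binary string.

000

Append 3 zeros: 1000110000000. Divide by 1101 (XOR where the leading bit is 1):
  pos 0: 1000 XOR 1101 = 0101
  pos 1: 1011 XOR 1101 = 0110
  pos 2: 1101 XOR 1101 = 0000
Remainder (last 3 bits) = 000. This is the CRC / FCS.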